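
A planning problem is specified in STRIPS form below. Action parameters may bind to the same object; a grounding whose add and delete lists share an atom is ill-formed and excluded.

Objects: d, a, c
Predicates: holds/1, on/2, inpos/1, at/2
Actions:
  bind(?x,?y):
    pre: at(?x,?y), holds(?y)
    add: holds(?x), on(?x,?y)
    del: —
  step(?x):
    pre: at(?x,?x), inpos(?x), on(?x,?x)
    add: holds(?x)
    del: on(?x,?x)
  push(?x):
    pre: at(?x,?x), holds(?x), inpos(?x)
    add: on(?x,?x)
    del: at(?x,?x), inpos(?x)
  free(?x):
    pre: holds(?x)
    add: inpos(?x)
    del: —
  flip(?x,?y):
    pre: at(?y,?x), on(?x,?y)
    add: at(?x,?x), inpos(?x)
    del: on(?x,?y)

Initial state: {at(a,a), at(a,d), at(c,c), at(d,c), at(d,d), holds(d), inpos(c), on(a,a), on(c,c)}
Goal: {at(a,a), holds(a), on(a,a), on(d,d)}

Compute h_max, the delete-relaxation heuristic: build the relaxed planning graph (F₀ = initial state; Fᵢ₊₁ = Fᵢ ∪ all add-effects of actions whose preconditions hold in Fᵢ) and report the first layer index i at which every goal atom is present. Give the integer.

1

F0 = init (9 atoms)
F1 = F0 ∪ {holds(a), holds(c), inpos(a), inpos(d), on(a,d), on(d,d)}  (15 atoms)
goal ⊆ F1  ⇒  h_max = 1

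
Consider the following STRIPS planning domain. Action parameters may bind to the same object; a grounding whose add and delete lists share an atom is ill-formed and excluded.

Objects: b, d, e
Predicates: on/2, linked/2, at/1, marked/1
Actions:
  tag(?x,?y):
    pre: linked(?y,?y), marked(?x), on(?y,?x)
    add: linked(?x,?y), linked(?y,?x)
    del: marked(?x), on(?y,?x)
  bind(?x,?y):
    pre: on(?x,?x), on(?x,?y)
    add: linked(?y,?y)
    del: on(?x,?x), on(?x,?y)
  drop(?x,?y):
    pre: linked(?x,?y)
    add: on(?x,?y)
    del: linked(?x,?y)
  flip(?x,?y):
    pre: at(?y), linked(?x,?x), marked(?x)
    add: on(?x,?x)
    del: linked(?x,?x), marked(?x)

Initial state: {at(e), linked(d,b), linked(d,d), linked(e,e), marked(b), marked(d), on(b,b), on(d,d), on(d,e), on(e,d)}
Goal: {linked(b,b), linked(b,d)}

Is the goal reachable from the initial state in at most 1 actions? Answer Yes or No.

1. bind(b,b)  →  {at(e), linked(b,b), linked(d,b), linked(d,d), linked(e,e), marked(b), marked(d), on(d,d), on(d,e), on(e,d)}
2. drop(d,b)  →  {at(e), linked(b,b), linked(d,d), linked(e,e), marked(b), marked(d), on(d,b), on(d,d), on(d,e), on(e,d)}
3. tag(b,d)  →  {at(e), linked(b,b), linked(b,d), linked(d,b), linked(d,d), linked(e,e), marked(d), on(d,d), on(d,e), on(e,d)}
optimal plan length = 3; 3 > 1

No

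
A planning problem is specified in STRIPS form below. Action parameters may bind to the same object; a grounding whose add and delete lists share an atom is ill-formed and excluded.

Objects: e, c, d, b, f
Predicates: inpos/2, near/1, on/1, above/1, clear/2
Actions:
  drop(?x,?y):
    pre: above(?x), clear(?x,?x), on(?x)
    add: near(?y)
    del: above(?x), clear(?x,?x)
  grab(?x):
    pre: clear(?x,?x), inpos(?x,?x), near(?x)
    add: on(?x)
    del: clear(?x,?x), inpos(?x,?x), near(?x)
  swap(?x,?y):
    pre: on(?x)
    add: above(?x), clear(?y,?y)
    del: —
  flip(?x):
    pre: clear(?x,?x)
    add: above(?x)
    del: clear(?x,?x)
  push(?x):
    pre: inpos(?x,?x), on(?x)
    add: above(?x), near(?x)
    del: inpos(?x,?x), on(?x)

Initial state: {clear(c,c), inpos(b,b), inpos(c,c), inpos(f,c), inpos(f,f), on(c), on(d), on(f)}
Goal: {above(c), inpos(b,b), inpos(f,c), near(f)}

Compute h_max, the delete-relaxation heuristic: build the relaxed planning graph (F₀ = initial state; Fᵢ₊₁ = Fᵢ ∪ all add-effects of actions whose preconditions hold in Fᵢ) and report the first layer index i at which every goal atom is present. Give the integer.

1

F0 = init (8 atoms)
F1 = F0 ∪ {above(c), above(d), above(f), clear(b,b), clear(d,d), clear(e,e), clear(f,f), near(c), near(f)}  (17 atoms)
goal ⊆ F1  ⇒  h_max = 1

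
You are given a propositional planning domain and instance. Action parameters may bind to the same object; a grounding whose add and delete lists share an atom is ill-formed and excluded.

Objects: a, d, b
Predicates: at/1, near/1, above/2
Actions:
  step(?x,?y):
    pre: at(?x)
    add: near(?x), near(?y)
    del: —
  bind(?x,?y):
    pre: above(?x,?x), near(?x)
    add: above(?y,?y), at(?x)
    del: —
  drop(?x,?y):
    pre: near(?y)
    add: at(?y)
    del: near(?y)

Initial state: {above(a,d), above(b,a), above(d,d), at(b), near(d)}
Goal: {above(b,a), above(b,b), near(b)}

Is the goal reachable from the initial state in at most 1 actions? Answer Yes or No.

1. step(b,a)  →  {above(a,d), above(b,a), above(d,d), at(b), near(a), near(b), near(d)}
2. bind(d,b)  →  {above(a,d), above(b,a), above(b,b), above(d,d), at(b), at(d), near(a), near(b), near(d)}
optimal plan length = 2; 2 > 1

No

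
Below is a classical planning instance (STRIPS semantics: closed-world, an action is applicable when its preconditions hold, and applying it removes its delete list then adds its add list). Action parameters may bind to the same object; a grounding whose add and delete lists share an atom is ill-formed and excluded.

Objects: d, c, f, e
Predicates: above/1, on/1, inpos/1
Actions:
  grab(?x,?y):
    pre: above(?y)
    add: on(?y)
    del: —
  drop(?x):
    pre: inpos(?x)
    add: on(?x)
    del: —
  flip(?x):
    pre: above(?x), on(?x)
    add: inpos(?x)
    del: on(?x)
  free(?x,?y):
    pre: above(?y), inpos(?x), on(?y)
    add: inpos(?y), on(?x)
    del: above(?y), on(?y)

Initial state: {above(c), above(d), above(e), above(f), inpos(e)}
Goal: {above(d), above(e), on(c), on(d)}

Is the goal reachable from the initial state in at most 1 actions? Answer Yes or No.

1. grab(d,d)  →  {above(c), above(d), above(e), above(f), inpos(e), on(d)}
2. grab(d,c)  →  {above(c), above(d), above(e), above(f), inpos(e), on(c), on(d)}
optimal plan length = 2; 2 > 1

No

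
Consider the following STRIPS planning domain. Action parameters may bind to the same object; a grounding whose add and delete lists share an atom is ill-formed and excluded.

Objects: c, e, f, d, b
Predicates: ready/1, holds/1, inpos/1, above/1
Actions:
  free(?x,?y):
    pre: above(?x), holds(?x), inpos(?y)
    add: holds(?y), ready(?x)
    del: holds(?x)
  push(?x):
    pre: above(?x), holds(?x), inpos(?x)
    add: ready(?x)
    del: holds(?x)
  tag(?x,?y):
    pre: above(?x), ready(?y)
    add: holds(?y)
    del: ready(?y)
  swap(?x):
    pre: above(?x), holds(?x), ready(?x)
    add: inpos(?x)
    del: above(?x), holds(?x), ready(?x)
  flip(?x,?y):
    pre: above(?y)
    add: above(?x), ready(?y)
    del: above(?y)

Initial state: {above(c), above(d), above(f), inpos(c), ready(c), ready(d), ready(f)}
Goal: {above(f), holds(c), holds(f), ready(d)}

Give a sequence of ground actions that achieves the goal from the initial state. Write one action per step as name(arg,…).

1. tag(c,c)  →  {above(c), above(d), above(f), holds(c), inpos(c), ready(d), ready(f)}
2. tag(c,f)  →  {above(c), above(d), above(f), holds(c), holds(f), inpos(c), ready(d)}

tag(c,c); tag(c,f)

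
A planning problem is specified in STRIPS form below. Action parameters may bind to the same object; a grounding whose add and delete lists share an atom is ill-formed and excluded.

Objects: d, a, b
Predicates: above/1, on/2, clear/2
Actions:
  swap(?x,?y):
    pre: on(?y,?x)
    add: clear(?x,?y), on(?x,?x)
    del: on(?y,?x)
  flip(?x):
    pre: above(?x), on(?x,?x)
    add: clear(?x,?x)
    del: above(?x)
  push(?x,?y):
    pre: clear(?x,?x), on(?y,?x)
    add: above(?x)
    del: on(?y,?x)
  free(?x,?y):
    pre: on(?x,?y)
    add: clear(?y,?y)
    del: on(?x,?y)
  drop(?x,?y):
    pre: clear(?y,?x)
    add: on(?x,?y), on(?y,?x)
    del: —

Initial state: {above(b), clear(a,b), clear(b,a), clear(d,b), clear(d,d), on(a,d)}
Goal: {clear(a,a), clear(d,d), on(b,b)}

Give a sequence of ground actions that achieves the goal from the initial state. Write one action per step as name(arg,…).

drop(a,b); swap(b,a); free(b,a)

1. drop(a,b)  →  {above(b), clear(a,b), clear(b,a), clear(d,b), clear(d,d), on(a,b), on(a,d), on(b,a)}
2. swap(b,a)  →  {above(b), clear(a,b), clear(b,a), clear(d,b), clear(d,d), on(a,d), on(b,a), on(b,b)}
3. free(b,a)  →  {above(b), clear(a,a), clear(a,b), clear(b,a), clear(d,b), clear(d,d), on(a,d), on(b,b)}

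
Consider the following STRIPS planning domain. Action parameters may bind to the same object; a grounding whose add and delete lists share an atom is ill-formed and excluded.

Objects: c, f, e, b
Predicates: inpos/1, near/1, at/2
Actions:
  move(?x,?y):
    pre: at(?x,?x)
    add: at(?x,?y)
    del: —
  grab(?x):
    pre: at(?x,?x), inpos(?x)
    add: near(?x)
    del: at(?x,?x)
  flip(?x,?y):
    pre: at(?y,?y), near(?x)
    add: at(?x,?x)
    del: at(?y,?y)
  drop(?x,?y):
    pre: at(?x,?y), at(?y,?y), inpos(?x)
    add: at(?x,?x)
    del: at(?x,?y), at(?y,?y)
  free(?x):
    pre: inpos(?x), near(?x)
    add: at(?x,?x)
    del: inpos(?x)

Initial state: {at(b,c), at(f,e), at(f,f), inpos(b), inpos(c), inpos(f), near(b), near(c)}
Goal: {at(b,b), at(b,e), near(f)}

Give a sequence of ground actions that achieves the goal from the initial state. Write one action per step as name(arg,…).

grab(f); free(b); move(b,e)

1. grab(f)  →  {at(b,c), at(f,e), inpos(b), inpos(c), inpos(f), near(b), near(c), near(f)}
2. free(b)  →  {at(b,b), at(b,c), at(f,e), inpos(c), inpos(f), near(b), near(c), near(f)}
3. move(b,e)  →  {at(b,b), at(b,c), at(b,e), at(f,e), inpos(c), inpos(f), near(b), near(c), near(f)}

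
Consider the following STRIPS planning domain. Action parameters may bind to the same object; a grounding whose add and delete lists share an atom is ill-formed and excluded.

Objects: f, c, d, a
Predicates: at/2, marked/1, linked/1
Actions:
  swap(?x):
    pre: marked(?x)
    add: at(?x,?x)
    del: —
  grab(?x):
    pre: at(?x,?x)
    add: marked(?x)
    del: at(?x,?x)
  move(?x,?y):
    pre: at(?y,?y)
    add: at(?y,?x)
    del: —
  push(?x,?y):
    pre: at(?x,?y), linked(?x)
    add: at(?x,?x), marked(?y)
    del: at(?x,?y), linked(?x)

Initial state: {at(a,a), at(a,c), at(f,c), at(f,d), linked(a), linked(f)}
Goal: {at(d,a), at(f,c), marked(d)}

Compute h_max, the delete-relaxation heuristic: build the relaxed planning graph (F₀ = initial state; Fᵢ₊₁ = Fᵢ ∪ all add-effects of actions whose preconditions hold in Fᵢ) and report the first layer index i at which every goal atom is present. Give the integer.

F0 = init (6 atoms)
F1 = F0 ∪ {at(a,d), at(a,f), at(f,f), marked(a), marked(c), marked(d)}  (12 atoms)
F2 = F1 ∪ {at(c,c), at(d,d), at(f,a), marked(f)}  (16 atoms)
F3 = F2 ∪ {at(c,a), at(c,d), at(c,f), at(d,a), at(d,c), at(d,f)}  (22 atoms)
goal ⊆ F3  ⇒  h_max = 3

3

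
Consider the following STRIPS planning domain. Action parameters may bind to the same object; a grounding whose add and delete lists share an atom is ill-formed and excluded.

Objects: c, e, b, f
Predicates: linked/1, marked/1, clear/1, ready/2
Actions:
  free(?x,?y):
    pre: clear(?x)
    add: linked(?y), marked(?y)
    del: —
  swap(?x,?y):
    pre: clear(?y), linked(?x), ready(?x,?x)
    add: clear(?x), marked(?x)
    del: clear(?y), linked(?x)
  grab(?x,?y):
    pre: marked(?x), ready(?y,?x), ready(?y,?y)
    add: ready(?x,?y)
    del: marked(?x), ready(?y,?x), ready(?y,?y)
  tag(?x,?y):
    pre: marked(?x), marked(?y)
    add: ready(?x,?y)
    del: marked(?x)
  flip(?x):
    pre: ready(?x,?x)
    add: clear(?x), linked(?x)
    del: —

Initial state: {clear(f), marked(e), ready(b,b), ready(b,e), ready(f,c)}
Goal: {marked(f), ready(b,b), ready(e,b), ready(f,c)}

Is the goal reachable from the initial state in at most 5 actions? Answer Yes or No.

Yes

1. free(f,b)  →  {clear(f), linked(b), marked(b), marked(e), ready(b,b), ready(b,e), ready(f,c)}
2. free(f,f)  →  {clear(f), linked(b), linked(f), marked(b), marked(e), marked(f), ready(b,b), ready(b,e), ready(f,c)}
3. tag(e,b)  →  {clear(f), linked(b), linked(f), marked(b), marked(f), ready(b,b), ready(b,e), ready(e,b), ready(f,c)}
optimal plan length = 3; 3 ≤ 5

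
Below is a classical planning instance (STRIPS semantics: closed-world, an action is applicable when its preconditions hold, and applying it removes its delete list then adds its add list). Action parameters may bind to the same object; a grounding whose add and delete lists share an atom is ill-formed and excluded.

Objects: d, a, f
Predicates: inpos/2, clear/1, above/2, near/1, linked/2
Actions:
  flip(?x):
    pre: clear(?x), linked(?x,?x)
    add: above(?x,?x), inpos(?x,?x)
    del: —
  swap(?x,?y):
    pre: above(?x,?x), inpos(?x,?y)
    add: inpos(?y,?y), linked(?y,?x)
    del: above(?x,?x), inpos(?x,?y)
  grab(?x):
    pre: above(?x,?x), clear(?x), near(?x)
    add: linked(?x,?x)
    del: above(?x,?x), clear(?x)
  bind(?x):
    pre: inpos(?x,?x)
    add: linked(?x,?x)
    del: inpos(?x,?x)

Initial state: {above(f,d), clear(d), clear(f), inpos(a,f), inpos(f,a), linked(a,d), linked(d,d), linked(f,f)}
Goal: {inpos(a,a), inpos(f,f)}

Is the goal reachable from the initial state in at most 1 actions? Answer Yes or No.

No

1. flip(f)  →  {above(f,d), above(f,f), clear(d), clear(f), inpos(a,f), inpos(f,a), inpos(f,f), linked(a,d), linked(d,d), linked(f,f)}
2. swap(f,a)  →  {above(f,d), clear(d), clear(f), inpos(a,a), inpos(a,f), inpos(f,f), linked(a,d), linked(a,f), linked(d,d), linked(f,f)}
optimal plan length = 2; 2 > 1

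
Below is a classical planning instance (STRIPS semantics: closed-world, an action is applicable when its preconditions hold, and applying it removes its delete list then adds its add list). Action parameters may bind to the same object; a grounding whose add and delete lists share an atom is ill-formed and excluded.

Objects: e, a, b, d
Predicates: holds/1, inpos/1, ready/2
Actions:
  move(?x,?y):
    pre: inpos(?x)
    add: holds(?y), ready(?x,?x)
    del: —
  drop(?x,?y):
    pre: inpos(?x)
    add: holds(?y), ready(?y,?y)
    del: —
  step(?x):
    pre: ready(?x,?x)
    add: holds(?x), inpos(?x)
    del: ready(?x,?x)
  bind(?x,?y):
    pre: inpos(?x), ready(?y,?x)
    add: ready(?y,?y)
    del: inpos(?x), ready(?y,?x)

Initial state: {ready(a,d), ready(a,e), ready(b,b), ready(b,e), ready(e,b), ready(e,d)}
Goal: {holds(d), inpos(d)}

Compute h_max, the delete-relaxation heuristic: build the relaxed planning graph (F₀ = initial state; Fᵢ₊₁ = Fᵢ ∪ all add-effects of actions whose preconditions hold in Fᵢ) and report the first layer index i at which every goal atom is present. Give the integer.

3

F0 = init (6 atoms)
F1 = F0 ∪ {holds(b), inpos(b)}  (8 atoms)
F2 = F1 ∪ {holds(a), holds(d), holds(e), ready(a,a), ready(d,d), ready(e,e)}  (14 atoms)
F3 = F2 ∪ {inpos(a), inpos(d), inpos(e)}  (17 atoms)
goal ⊆ F3  ⇒  h_max = 3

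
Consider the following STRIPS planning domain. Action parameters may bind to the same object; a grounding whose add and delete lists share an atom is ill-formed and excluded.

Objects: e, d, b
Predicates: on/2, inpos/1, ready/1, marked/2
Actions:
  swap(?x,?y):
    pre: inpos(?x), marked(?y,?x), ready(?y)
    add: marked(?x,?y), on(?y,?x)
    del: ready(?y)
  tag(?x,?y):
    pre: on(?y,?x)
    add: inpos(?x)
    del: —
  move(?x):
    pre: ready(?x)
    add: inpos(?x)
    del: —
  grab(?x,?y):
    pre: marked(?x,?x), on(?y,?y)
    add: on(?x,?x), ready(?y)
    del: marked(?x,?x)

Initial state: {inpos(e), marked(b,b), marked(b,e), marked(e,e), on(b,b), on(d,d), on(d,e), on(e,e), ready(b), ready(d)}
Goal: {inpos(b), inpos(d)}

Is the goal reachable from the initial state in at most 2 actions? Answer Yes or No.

1. tag(d,d)  →  {inpos(d), inpos(e), marked(b,b), marked(b,e), marked(e,e), on(b,b), on(d,d), on(d,e), on(e,e), ready(b), ready(d)}
2. tag(b,b)  →  {inpos(b), inpos(d), inpos(e), marked(b,b), marked(b,e), marked(e,e), on(b,b), on(d,d), on(d,e), on(e,e), ready(b), ready(d)}
optimal plan length = 2; 2 ≤ 2

Yes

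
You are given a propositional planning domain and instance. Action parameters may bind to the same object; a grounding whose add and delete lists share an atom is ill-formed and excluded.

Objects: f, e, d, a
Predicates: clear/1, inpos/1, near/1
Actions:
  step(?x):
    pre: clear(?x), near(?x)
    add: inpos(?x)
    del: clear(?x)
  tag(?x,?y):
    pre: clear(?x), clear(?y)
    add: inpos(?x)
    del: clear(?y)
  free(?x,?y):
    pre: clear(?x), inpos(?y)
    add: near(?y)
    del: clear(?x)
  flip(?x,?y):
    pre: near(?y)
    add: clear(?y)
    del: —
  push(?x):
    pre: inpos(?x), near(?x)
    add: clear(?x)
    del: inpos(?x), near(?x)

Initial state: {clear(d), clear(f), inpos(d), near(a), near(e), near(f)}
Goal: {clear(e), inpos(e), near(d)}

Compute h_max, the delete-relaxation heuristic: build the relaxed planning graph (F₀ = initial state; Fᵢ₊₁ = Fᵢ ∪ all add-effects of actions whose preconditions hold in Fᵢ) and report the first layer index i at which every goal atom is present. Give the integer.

F0 = init (6 atoms)
F1 = F0 ∪ {clear(a), clear(e), inpos(f), near(d)}  (10 atoms)
F2 = F1 ∪ {inpos(a), inpos(e)}  (12 atoms)
goal ⊆ F2  ⇒  h_max = 2

2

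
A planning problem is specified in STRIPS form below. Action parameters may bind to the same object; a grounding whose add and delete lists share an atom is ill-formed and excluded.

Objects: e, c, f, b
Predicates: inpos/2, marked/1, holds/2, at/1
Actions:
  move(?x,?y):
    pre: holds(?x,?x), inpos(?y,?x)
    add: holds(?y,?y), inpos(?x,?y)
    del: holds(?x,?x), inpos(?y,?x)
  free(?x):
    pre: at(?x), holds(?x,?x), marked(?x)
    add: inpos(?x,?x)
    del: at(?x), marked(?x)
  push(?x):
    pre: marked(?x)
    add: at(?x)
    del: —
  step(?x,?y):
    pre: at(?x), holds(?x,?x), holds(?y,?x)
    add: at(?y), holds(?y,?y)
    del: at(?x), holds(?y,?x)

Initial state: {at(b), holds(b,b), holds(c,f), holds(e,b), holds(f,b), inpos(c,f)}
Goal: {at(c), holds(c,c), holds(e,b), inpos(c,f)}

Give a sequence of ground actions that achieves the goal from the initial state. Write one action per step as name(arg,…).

1. step(b,f)  →  {at(f), holds(b,b), holds(c,f), holds(e,b), holds(f,f), inpos(c,f)}
2. step(f,c)  →  {at(c), holds(b,b), holds(c,c), holds(e,b), holds(f,f), inpos(c,f)}

step(b,f); step(f,c)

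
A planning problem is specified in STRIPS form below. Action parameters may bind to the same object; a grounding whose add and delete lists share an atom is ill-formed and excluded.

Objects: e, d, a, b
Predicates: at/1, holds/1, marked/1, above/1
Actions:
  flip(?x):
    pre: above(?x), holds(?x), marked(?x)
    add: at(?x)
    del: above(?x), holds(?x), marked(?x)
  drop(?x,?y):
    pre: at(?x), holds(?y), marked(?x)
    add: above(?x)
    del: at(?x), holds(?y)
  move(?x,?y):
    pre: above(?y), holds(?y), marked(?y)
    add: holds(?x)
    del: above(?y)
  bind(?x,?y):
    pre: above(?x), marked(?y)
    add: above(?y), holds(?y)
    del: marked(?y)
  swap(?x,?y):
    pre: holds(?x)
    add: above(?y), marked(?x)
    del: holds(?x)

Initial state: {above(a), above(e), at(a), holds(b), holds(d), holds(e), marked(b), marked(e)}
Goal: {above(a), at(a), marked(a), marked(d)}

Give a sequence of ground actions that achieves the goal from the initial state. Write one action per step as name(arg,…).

1. move(a,e)  →  {above(a), at(a), holds(a), holds(b), holds(d), holds(e), marked(b), marked(e)}
2. swap(d,e)  →  {above(a), above(e), at(a), holds(a), holds(b), holds(e), marked(b), marked(d), marked(e)}
3. swap(a,e)  →  {above(a), above(e), at(a), holds(b), holds(e), marked(a), marked(b), marked(d), marked(e)}

move(a,e); swap(d,e); swap(a,e)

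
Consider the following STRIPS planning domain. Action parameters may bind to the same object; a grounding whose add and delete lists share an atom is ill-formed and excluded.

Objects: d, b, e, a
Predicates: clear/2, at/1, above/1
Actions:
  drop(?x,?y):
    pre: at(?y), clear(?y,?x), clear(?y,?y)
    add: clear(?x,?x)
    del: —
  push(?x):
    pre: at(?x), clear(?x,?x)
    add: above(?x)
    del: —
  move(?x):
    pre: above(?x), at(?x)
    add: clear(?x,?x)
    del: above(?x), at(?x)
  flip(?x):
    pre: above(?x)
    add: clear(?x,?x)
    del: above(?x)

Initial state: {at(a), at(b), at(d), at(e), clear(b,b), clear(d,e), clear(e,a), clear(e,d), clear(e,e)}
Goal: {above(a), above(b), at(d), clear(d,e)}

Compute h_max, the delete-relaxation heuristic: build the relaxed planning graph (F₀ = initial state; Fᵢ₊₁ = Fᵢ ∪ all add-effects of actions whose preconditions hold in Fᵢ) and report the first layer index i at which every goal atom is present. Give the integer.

F0 = init (9 atoms)
F1 = F0 ∪ {above(b), above(e), clear(a,a), clear(d,d)}  (13 atoms)
F2 = F1 ∪ {above(a), above(d)}  (15 atoms)
goal ⊆ F2  ⇒  h_max = 2

2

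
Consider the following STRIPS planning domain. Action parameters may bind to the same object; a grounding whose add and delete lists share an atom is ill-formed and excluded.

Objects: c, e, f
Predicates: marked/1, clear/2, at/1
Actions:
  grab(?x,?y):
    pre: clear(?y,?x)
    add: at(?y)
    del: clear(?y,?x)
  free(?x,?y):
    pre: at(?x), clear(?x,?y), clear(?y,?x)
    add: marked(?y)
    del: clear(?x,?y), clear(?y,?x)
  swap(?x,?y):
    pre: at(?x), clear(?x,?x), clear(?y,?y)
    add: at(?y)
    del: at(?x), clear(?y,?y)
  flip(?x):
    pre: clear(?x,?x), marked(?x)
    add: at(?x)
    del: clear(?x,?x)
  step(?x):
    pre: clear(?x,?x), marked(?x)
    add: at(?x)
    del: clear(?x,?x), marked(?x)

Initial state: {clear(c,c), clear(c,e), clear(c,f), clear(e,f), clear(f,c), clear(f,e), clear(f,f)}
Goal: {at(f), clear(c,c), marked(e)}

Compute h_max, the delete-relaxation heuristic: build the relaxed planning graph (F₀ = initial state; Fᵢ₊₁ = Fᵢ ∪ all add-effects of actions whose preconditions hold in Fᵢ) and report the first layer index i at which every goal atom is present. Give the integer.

F0 = init (7 atoms)
F1 = F0 ∪ {at(c), at(e), at(f)}  (10 atoms)
F2 = F1 ∪ {marked(c), marked(e), marked(f)}  (13 atoms)
goal ⊆ F2  ⇒  h_max = 2

2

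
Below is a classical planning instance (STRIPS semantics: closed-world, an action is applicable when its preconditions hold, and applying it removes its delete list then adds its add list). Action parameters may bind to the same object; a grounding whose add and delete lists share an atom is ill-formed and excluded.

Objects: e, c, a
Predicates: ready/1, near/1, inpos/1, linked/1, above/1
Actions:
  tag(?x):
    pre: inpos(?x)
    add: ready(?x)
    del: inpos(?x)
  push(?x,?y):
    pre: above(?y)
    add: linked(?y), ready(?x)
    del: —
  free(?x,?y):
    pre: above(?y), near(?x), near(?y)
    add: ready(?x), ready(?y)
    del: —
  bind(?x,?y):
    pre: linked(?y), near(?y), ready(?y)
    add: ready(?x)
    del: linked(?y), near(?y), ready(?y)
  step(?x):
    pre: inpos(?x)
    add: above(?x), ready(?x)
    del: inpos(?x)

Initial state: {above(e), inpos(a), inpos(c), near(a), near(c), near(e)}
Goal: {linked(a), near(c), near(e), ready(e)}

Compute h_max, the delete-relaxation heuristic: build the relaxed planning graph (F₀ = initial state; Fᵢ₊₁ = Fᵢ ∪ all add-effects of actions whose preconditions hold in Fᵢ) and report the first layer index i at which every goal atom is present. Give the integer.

F0 = init (6 atoms)
F1 = F0 ∪ {above(a), above(c), linked(e), ready(a), ready(c), ready(e)}  (12 atoms)
F2 = F1 ∪ {linked(a), linked(c)}  (14 atoms)
goal ⊆ F2  ⇒  h_max = 2

2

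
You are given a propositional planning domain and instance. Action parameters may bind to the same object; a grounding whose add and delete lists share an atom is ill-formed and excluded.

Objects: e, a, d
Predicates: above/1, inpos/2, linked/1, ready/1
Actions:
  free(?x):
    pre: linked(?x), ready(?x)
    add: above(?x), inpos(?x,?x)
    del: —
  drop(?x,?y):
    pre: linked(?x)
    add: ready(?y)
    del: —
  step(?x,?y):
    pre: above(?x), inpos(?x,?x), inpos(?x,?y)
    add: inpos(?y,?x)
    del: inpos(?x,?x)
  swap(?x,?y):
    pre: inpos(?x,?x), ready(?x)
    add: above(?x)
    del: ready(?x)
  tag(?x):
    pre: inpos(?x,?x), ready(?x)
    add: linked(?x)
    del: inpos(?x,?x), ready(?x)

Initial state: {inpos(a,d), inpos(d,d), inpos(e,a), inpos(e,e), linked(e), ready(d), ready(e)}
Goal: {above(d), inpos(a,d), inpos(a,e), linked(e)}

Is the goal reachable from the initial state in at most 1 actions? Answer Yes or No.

No

1. free(e)  →  {above(e), inpos(a,d), inpos(d,d), inpos(e,a), inpos(e,e), linked(e), ready(d), ready(e)}
2. step(e,a)  →  {above(e), inpos(a,d), inpos(a,e), inpos(d,d), inpos(e,a), linked(e), ready(d), ready(e)}
3. swap(d,e)  →  {above(d), above(e), inpos(a,d), inpos(a,e), inpos(d,d), inpos(e,a), linked(e), ready(e)}
optimal plan length = 3; 3 > 1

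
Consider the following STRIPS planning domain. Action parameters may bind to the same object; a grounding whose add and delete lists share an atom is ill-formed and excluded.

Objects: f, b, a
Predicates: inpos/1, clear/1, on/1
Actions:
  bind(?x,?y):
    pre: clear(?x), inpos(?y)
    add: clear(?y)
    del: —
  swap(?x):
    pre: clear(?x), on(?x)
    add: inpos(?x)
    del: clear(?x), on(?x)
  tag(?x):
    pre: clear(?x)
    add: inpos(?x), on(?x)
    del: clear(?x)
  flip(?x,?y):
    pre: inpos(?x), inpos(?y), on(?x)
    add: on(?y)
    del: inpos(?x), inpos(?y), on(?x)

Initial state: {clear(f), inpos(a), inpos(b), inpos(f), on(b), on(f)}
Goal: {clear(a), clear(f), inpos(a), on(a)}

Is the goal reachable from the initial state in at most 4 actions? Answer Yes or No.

Yes

1. bind(f,a)  →  {clear(a), clear(f), inpos(a), inpos(b), inpos(f), on(b), on(f)}
2. tag(a)  →  {clear(f), inpos(a), inpos(b), inpos(f), on(a), on(b), on(f)}
3. bind(f,a)  →  {clear(a), clear(f), inpos(a), inpos(b), inpos(f), on(a), on(b), on(f)}
optimal plan length = 3; 3 ≤ 4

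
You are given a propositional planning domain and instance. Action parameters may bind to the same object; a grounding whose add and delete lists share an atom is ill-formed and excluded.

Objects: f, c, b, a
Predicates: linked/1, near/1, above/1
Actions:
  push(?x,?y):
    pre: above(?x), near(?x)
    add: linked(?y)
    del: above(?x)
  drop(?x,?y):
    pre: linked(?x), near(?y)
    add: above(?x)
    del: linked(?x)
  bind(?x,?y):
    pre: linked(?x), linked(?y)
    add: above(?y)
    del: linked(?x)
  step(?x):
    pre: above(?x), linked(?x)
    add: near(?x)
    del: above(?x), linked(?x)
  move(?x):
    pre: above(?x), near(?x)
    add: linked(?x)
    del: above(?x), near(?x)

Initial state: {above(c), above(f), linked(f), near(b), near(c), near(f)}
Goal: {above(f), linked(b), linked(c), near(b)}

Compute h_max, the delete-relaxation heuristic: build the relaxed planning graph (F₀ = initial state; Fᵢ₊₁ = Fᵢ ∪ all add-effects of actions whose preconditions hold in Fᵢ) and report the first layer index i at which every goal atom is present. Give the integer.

1

F0 = init (6 atoms)
F1 = F0 ∪ {linked(a), linked(b), linked(c)}  (9 atoms)
goal ⊆ F1  ⇒  h_max = 1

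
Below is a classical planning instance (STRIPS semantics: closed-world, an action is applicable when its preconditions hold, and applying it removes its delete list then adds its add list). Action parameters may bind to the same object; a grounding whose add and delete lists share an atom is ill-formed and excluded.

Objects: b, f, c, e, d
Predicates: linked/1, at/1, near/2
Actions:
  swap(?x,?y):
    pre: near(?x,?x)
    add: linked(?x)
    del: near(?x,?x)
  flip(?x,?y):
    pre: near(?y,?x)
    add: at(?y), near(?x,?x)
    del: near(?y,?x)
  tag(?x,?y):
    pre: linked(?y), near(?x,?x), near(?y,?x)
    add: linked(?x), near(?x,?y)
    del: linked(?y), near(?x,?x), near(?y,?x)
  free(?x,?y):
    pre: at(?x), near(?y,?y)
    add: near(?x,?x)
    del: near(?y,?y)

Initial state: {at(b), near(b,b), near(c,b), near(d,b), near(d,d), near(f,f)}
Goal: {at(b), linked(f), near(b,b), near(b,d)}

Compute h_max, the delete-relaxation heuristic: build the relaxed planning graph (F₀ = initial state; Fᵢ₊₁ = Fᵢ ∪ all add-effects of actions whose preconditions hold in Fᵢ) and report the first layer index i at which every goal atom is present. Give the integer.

2

F0 = init (6 atoms)
F1 = F0 ∪ {at(c), at(d), linked(b), linked(d), linked(f)}  (11 atoms)
F2 = F1 ∪ {near(b,d), near(c,c)}  (13 atoms)
goal ⊆ F2  ⇒  h_max = 2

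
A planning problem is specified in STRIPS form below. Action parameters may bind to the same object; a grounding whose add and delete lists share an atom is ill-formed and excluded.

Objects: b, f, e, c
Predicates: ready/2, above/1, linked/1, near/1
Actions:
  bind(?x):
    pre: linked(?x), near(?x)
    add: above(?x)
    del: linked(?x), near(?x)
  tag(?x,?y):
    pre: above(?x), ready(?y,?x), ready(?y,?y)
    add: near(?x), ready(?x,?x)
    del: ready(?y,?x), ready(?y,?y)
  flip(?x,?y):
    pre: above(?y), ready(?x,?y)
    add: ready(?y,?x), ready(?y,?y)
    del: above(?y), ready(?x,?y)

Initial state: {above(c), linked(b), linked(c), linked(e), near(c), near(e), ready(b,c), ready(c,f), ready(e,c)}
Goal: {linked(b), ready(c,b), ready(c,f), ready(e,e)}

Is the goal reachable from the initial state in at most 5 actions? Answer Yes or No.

Yes

1. bind(e)  →  {above(c), above(e), linked(b), linked(c), near(c), ready(b,c), ready(c,f), ready(e,c)}
2. flip(b,c)  →  {above(e), linked(b), linked(c), near(c), ready(c,b), ready(c,c), ready(c,f), ready(e,c)}
3. bind(c)  →  {above(c), above(e), linked(b), ready(c,b), ready(c,c), ready(c,f), ready(e,c)}
4. flip(e,c)  →  {above(e), linked(b), ready(c,b), ready(c,c), ready(c,e), ready(c,f)}
5. tag(e,c)  →  {above(e), linked(b), near(e), ready(c,b), ready(c,f), ready(e,e)}
optimal plan length = 5; 5 ≤ 5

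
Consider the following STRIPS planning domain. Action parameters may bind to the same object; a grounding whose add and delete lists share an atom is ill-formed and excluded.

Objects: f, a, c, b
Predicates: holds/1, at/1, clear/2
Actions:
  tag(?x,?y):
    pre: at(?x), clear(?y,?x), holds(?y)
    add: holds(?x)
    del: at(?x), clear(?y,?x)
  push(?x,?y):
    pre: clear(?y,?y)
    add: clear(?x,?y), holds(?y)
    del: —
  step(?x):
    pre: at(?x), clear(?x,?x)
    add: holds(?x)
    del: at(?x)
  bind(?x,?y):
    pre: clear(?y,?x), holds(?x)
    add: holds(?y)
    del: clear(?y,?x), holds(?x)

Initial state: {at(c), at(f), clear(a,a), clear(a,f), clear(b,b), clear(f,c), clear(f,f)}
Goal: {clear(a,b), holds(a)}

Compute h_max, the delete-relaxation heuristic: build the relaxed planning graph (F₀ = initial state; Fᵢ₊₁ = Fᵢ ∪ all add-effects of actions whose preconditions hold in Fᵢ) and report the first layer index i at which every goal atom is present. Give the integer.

F0 = init (7 atoms)
F1 = F0 ∪ {clear(a,b), clear(b,a), clear(b,f), clear(c,a), clear(c,b), clear(c,f), clear(f,a), clear(f,b), holds(a), holds(b), holds(f)}  (18 atoms)
goal ⊆ F1  ⇒  h_max = 1

1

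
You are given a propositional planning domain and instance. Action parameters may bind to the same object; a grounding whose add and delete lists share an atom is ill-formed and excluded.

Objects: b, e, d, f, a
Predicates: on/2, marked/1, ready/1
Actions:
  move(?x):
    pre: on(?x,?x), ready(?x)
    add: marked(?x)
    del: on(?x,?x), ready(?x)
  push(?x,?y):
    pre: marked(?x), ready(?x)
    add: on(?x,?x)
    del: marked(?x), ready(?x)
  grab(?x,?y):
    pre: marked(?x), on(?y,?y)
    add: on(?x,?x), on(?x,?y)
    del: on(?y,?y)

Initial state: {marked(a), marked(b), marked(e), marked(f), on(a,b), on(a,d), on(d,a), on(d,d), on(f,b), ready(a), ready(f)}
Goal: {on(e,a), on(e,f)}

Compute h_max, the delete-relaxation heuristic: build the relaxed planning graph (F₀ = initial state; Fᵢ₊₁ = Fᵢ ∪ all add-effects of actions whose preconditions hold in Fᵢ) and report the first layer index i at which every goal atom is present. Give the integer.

2

F0 = init (11 atoms)
F1 = F0 ∪ {on(a,a), on(b,b), on(b,d), on(e,d), on(e,e), on(f,d), on(f,f)}  (18 atoms)
F2 = F1 ∪ {on(a,e), on(a,f), on(b,a), on(b,e), on(b,f), on(e,a), on(e,b), on(e,f), on(f,a), on(f,e)}  (28 atoms)
goal ⊆ F2  ⇒  h_max = 2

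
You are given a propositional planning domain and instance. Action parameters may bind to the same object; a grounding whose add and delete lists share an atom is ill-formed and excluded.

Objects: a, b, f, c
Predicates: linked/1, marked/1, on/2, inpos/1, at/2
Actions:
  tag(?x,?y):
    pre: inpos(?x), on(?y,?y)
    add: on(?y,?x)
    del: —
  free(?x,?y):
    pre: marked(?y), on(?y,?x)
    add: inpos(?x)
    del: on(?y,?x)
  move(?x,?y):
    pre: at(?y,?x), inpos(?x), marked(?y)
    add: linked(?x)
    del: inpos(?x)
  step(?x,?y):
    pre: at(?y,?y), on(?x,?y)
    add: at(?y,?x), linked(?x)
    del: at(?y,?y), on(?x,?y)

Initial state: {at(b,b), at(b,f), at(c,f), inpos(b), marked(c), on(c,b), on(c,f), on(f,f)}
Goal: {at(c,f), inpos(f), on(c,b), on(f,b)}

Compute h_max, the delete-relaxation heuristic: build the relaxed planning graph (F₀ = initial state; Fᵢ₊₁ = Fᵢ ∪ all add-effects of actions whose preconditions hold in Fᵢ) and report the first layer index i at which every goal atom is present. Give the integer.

F0 = init (8 atoms)
F1 = F0 ∪ {at(b,c), inpos(f), linked(c), on(f,b)}  (12 atoms)
goal ⊆ F1  ⇒  h_max = 1

1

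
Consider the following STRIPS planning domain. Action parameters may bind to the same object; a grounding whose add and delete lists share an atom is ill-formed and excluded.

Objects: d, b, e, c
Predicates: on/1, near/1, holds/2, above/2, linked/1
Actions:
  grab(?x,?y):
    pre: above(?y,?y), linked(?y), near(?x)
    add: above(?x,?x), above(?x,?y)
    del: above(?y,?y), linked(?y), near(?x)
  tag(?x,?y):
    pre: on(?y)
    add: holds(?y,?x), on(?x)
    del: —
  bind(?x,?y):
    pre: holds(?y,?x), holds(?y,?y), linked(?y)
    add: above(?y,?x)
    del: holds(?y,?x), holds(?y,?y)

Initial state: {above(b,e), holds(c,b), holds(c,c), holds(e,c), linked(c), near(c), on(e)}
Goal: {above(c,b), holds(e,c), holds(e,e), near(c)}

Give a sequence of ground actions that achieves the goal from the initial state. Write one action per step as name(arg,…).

1. tag(e,e)  →  {above(b,e), holds(c,b), holds(c,c), holds(e,c), holds(e,e), linked(c), near(c), on(e)}
2. bind(b,c)  →  {above(b,e), above(c,b), holds(e,c), holds(e,e), linked(c), near(c), on(e)}

tag(e,e); bind(b,c)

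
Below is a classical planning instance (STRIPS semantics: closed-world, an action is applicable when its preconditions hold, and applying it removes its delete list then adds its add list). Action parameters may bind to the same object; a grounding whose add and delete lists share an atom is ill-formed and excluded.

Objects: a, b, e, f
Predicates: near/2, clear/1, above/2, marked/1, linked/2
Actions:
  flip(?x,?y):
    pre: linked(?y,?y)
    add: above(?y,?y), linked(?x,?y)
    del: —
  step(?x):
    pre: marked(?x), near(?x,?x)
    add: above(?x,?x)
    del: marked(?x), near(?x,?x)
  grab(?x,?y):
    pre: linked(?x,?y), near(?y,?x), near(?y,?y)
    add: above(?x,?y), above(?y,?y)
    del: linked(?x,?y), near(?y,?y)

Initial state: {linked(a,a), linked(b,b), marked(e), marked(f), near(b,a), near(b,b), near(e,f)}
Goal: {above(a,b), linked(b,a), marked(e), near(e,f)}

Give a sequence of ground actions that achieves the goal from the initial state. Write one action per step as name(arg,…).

1. flip(a,b)  →  {above(b,b), linked(a,a), linked(a,b), linked(b,b), marked(e), marked(f), near(b,a), near(b,b), near(e,f)}
2. flip(b,a)  →  {above(a,a), above(b,b), linked(a,a), linked(a,b), linked(b,a), linked(b,b), marked(e), marked(f), near(b,a), near(b,b), near(e,f)}
3. grab(a,b)  →  {above(a,a), above(a,b), above(b,b), linked(a,a), linked(b,a), linked(b,b), marked(e), marked(f), near(b,a), near(e,f)}

flip(a,b); flip(b,a); grab(a,b)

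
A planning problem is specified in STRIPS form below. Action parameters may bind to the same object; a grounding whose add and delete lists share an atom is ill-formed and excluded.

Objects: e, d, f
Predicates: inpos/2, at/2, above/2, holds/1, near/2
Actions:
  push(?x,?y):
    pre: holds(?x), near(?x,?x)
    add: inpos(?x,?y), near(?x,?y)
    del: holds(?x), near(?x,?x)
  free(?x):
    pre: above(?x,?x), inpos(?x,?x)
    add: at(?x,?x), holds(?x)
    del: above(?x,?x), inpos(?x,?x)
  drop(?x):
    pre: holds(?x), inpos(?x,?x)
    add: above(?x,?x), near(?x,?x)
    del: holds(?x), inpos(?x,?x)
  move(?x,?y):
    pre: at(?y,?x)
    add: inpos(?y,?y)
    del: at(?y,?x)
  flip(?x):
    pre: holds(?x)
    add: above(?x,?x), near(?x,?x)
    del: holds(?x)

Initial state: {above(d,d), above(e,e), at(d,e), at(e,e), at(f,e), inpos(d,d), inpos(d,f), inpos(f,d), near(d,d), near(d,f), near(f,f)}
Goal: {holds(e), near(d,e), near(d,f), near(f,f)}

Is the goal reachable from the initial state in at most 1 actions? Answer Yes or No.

1. free(d)  →  {above(e,e), at(d,d), at(d,e), at(e,e), at(f,e), holds(d), inpos(d,f), inpos(f,d), near(d,d), near(d,f), near(f,f)}
2. push(d,e)  →  {above(e,e), at(d,d), at(d,e), at(e,e), at(f,e), inpos(d,e), inpos(d,f), inpos(f,d), near(d,e), near(d,f), near(f,f)}
3. move(e,e)  →  {above(e,e), at(d,d), at(d,e), at(f,e), inpos(d,e), inpos(d,f), inpos(e,e), inpos(f,d), near(d,e), near(d,f), near(f,f)}
4. free(e)  →  {at(d,d), at(d,e), at(e,e), at(f,e), holds(e), inpos(d,e), inpos(d,f), inpos(f,d), near(d,e), near(d,f), near(f,f)}
optimal plan length = 4; 4 > 1

No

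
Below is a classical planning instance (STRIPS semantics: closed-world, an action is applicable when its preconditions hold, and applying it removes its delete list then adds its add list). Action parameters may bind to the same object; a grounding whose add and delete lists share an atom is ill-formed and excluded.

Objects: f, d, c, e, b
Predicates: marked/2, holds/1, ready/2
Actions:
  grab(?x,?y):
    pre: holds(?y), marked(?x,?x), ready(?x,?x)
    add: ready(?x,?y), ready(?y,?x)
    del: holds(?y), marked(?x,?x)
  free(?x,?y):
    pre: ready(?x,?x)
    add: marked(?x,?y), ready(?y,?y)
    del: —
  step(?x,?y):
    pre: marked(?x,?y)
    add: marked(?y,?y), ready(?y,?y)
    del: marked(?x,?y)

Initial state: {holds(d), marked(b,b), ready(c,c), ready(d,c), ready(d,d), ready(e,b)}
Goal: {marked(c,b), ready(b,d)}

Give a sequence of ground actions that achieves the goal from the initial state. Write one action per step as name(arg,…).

1. free(c,b)  →  {holds(d), marked(b,b), marked(c,b), ready(b,b), ready(c,c), ready(d,c), ready(d,d), ready(e,b)}
2. grab(b,d)  →  {marked(c,b), ready(b,b), ready(b,d), ready(c,c), ready(d,b), ready(d,c), ready(d,d), ready(e,b)}

free(c,b); grab(b,d)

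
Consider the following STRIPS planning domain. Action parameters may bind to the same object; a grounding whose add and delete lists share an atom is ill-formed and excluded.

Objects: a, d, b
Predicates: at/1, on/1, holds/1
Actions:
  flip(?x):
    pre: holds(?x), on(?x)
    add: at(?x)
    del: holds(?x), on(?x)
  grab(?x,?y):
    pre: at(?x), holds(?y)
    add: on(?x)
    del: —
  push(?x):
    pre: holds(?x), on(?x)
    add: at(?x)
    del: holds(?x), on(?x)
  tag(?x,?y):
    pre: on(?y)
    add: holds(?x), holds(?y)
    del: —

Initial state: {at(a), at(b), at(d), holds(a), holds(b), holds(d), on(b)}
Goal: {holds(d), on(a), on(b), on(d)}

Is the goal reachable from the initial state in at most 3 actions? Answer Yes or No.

Yes

1. grab(a,a)  →  {at(a), at(b), at(d), holds(a), holds(b), holds(d), on(a), on(b)}
2. grab(d,a)  →  {at(a), at(b), at(d), holds(a), holds(b), holds(d), on(a), on(b), on(d)}
optimal plan length = 2; 2 ≤ 3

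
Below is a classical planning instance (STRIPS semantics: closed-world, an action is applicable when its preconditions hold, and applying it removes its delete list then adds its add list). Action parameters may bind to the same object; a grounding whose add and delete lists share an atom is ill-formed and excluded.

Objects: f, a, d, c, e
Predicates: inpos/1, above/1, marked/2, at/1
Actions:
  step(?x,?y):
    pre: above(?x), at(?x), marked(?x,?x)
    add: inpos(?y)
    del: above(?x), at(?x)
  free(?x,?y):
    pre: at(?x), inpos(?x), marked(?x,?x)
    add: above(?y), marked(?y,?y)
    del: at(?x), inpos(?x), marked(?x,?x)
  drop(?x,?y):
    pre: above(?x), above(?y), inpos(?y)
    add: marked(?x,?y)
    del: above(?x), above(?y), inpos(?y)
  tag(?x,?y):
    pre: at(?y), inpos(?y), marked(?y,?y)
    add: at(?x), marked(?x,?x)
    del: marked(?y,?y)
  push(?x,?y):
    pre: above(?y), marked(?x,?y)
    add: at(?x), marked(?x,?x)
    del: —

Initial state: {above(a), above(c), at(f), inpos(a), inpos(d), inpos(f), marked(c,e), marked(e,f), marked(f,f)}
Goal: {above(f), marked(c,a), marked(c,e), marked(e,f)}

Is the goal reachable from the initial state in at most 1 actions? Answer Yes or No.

1. drop(c,a)  →  {at(f), inpos(d), inpos(f), marked(c,a), marked(c,e), marked(e,f), marked(f,f)}
2. tag(d,f)  →  {at(d), at(f), inpos(d), inpos(f), marked(c,a), marked(c,e), marked(d,d), marked(e,f)}
3. free(d,f)  →  {above(f), at(f), inpos(f), marked(c,a), marked(c,e), marked(e,f), marked(f,f)}
optimal plan length = 3; 3 > 1

No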